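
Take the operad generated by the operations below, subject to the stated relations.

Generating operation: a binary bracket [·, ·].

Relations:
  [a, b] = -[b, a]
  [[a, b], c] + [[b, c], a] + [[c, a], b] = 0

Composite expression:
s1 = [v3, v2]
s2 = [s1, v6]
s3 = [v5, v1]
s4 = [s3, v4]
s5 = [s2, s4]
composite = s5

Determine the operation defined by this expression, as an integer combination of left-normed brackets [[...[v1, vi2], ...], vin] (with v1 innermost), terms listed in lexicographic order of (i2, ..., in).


-[[[[[v1, v5], v4], v2], v3], v6] + [[[[[v1, v5], v4], v3], v2], v6] + [[[[[v1, v5], v4], v6], v2], v3] - [[[[[v1, v5], v4], v6], v3], v2]


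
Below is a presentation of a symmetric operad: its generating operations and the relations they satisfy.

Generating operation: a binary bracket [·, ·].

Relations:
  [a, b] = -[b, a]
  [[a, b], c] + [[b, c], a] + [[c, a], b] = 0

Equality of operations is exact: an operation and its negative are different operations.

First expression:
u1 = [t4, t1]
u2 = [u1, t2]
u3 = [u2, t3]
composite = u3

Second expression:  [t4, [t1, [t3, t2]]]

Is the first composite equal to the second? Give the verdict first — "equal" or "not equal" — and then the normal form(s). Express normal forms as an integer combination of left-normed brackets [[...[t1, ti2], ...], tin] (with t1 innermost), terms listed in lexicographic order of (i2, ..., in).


not equal: they reduce to -[[[t1, t4], t2], t3] and [[[t1, t2], t3], t4] - [[[t1, t3], t2], t4]


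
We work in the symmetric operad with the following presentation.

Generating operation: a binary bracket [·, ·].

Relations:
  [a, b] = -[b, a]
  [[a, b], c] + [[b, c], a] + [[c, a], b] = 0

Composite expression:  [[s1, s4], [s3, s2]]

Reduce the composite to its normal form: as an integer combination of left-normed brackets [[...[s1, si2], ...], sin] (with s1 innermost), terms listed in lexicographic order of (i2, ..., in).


-[[[s1, s4], s2], s3] + [[[s1, s4], s3], s2]


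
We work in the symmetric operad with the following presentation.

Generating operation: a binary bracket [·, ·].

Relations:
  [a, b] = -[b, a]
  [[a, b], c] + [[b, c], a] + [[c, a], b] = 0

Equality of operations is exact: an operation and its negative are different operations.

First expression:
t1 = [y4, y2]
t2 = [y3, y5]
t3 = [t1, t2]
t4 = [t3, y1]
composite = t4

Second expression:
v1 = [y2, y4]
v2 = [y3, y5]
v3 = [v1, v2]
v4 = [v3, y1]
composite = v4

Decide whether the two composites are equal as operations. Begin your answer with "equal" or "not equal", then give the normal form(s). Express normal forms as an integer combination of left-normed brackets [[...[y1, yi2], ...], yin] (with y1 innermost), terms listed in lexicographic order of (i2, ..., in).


not equal: they reduce to [[[[y1, y2], y4], y3], y5] - [[[[y1, y2], y4], y5], y3] - [[[[y1, y3], y5], y2], y4] + [[[[y1, y3], y5], y4], y2] - [[[[y1, y4], y2], y3], y5] + [[[[y1, y4], y2], y5], y3] + [[[[y1, y5], y3], y2], y4] - [[[[y1, y5], y3], y4], y2] and -[[[[y1, y2], y4], y3], y5] + [[[[y1, y2], y4], y5], y3] + [[[[y1, y3], y5], y2], y4] - [[[[y1, y3], y5], y4], y2] + [[[[y1, y4], y2], y3], y5] - [[[[y1, y4], y2], y5], y3] - [[[[y1, y5], y3], y2], y4] + [[[[y1, y5], y3], y4], y2]

Normal form of the first expression: [[[[y1, y2], y4], y3], y5] - [[[[y1, y2], y4], y5], y3] - [[[[y1, y3], y5], y2], y4] + [[[[y1, y3], y5], y4], y2] - [[[[y1, y4], y2], y3], y5] + [[[[y1, y4], y2], y5], y3] + [[[[y1, y5], y3], y2], y4] - [[[[y1, y5], y3], y4], y2]
Normal form of the second expression: -[[[[y1, y2], y4], y3], y5] + [[[[y1, y2], y4], y5], y3] + [[[[y1, y3], y5], y2], y4] - [[[[y1, y3], y5], y4], y2] + [[[[y1, y4], y2], y3], y5] - [[[[y1, y4], y2], y5], y3] - [[[[y1, y5], y3], y2], y4] + [[[[y1, y5], y3], y4], y2]
They disagree, so not equal.


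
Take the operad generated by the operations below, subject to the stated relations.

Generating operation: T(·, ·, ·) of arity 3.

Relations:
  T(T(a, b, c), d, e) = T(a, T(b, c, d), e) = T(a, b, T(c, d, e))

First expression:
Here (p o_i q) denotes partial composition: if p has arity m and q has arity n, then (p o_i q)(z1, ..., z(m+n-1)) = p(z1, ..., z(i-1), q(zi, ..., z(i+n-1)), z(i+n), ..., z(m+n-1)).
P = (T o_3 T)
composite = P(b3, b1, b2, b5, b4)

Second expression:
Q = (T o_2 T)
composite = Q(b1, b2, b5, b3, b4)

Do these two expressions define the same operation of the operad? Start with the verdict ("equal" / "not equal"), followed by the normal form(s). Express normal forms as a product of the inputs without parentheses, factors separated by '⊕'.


Normal form of the first expression: b3 ⊕ b1 ⊕ b2 ⊕ b5 ⊕ b4
Normal form of the second expression: b1 ⊕ b2 ⊕ b5 ⊕ b3 ⊕ b4
They disagree, so not equal.

not equal — first b3 ⊕ b1 ⊕ b2 ⊕ b5 ⊕ b4, second b1 ⊕ b2 ⊕ b5 ⊕ b3 ⊕ b4


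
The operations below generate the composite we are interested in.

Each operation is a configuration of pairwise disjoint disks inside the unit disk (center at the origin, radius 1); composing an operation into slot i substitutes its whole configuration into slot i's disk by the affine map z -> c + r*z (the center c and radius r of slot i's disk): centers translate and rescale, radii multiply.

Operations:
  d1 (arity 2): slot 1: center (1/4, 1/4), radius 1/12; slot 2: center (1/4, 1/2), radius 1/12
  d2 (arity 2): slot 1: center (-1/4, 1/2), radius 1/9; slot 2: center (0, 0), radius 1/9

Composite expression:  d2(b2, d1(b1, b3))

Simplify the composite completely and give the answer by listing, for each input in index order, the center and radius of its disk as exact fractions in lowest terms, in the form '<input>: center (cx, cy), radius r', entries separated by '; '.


Each b-disk chains the slot maps above it in d2; radii multiply.
input b2: applying the 1 nested substitution gives center (-1/4, 1/2), radius 1/9
input b1: applying the 2 nested substitutions gives center (1/36, 1/36), radius 1/108
input b3: applying the 2 nested substitutions gives center (1/36, 1/18), radius 1/108

b1: center (1/36, 1/36), radius 1/108; b2: center (-1/4, 1/2), radius 1/9; b3: center (1/36, 1/18), radius 1/108


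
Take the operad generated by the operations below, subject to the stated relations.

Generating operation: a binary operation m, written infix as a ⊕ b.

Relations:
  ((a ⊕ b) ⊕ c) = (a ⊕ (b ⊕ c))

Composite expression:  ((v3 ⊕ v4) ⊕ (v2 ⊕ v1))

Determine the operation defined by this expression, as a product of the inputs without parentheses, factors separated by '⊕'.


Every regrouping of m is equal, so read the v-inputs in written order.
(v3 ⊕ v4) flattens to v3 ⊕ v4
(v2 ⊕ v1) flattens to v2 ⊕ v1
((v3 ⊕ v4) ⊕ (v2 ⊕ v1)) flattens to v3 ⊕ v4 ⊕ v2 ⊕ v1

v3 ⊕ v4 ⊕ v2 ⊕ v1


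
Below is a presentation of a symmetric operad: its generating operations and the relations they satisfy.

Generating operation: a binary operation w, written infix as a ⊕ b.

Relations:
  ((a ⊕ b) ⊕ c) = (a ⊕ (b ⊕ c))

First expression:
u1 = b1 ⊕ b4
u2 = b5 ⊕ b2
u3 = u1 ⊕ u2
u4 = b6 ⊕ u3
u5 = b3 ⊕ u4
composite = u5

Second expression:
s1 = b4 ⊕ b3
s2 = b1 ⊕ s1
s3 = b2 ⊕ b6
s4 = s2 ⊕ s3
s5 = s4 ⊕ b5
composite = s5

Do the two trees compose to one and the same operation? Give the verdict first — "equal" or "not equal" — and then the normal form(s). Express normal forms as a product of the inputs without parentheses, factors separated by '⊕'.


Normal form of the first expression: b3 ⊕ b6 ⊕ b1 ⊕ b4 ⊕ b5 ⊕ b2
Normal form of the second expression: b1 ⊕ b4 ⊕ b3 ⊕ b2 ⊕ b6 ⊕ b5
Different reductions; not equal.

not equal; first: b3 ⊕ b6 ⊕ b1 ⊕ b4 ⊕ b5 ⊕ b2; second: b1 ⊕ b4 ⊕ b3 ⊕ b2 ⊕ b6 ⊕ b5


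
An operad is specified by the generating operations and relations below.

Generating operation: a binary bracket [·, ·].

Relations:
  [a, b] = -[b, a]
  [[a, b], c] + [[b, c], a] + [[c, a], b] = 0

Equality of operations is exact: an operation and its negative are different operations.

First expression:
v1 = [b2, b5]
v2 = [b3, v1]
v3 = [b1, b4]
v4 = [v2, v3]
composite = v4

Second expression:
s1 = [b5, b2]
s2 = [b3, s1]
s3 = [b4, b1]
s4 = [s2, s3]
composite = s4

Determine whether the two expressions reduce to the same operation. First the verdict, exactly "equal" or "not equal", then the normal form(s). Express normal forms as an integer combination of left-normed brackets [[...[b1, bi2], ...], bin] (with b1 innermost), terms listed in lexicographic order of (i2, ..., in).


equal; both compose to [[[[b1, b4], b2], b5], b3] - [[[[b1, b4], b3], b2], b5] + [[[[b1, b4], b3], b5], b2] - [[[[b1, b4], b5], b2], b3]

The first expression reduces to [[[[b1, b4], b2], b5], b3] - [[[[b1, b4], b3], b2], b5] + [[[[b1, b4], b3], b5], b2] - [[[[b1, b4], b5], b2], b3]
The second expression reduces to [[[[b1, b4], b2], b5], b3] - [[[[b1, b4], b3], b2], b5] + [[[[b1, b4], b3], b5], b2] - [[[[b1, b4], b5], b2], b3]
The forms coincide; equal.


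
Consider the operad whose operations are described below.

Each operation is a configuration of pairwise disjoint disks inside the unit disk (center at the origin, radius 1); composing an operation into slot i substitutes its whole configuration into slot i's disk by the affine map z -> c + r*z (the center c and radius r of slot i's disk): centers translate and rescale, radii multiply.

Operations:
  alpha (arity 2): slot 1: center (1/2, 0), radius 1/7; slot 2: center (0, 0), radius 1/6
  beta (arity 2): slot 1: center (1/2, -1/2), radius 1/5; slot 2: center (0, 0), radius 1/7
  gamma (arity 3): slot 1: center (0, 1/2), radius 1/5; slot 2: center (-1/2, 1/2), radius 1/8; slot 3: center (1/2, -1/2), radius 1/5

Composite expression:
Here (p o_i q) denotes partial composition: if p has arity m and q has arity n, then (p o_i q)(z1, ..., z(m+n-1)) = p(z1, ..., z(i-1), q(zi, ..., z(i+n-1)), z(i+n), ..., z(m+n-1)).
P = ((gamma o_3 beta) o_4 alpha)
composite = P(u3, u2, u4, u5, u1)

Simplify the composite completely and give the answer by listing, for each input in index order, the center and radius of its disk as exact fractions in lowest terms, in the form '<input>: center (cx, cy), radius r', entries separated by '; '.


u1: center (1/2, -1/2), radius 1/210; u2: center (-1/2, 1/2), radius 1/8; u3: center (0, 1/2), radius 1/5; u4: center (3/5, -3/5), radius 1/25; u5: center (18/35, -1/2), radius 1/245

Nesting under gamma composes maps z -> c + r*z down each u-path.
input u3: applying the 1 nested substitution gives center (0, 1/2), radius 1/5
input u2: applying the 1 nested substitution gives center (-1/2, 1/2), radius 1/8
input u4: applying the 2 nested substitutions gives center (3/5, -3/5), radius 1/25
input u5: applying the 3 nested substitutions gives center (18/35, -1/2), radius 1/245
input u1: applying the 3 nested substitutions gives center (1/2, -1/2), radius 1/210


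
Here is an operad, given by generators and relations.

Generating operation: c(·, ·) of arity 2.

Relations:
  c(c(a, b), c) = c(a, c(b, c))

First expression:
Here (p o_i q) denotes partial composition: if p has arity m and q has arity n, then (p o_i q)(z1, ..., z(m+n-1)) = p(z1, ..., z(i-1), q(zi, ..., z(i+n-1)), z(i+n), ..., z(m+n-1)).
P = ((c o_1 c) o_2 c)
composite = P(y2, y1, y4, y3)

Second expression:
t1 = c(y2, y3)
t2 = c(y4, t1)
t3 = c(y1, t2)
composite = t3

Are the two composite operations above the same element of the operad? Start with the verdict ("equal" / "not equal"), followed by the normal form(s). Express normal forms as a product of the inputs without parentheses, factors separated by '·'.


not equal — first y2 · y1 · y4 · y3, second y1 · y4 · y2 · y3

The first composite normalizes to y2 · y1 · y4 · y3
The second composite normalizes to y1 · y4 · y2 · y3
The normal forms differ: not equal.


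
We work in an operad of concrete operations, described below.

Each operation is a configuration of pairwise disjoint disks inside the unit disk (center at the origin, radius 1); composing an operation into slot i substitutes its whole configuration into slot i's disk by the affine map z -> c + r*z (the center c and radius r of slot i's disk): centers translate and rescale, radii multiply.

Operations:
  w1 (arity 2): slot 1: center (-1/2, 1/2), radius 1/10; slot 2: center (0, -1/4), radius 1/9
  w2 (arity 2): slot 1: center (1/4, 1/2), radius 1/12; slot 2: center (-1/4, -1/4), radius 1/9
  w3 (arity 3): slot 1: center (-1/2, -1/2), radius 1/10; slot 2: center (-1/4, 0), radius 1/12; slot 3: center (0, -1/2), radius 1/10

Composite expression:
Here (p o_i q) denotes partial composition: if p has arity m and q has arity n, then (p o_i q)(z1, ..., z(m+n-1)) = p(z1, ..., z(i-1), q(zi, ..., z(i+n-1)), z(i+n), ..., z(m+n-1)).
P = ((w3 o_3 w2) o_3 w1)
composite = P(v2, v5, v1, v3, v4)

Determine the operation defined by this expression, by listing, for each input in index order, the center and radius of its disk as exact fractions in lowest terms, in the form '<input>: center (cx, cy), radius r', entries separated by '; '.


Below w3, radii multiply path by path; the v-disk centers shift.
tracing v2 down its 1-map path: center (-1/2, -1/2), radius 1/10
tracing v5 down its 1-map path: center (-1/4, 0), radius 1/12
tracing v1 down its 3-map path: center (1/48, -107/240), radius 1/1200
tracing v3 down its 3-map path: center (1/40, -217/480), radius 1/1080
tracing v4 down its 2-map path: center (-1/40, -21/40), radius 1/90

v1: center (1/48, -107/240), radius 1/1200; v2: center (-1/2, -1/2), radius 1/10; v3: center (1/40, -217/480), radius 1/1080; v4: center (-1/40, -21/40), radius 1/90; v5: center (-1/4, 0), radius 1/12


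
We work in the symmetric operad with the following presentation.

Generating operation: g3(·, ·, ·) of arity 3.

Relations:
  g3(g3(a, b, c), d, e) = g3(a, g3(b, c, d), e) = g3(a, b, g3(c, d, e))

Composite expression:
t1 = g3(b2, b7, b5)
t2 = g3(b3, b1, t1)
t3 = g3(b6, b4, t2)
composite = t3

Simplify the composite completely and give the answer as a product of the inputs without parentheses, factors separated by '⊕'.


b6 ⊕ b4 ⊕ b3 ⊕ b1 ⊕ b2 ⊕ b7 ⊕ b5

All parenthesizations of g3 agree; list the b-inputs left to right.
g3(b2, b7, b5) collapses to b2 ⊕ b7 ⊕ b5
g3(b3, b1, g3(b2, b7, b5)) collapses to b3 ⊕ b1 ⊕ b2 ⊕ b7 ⊕ b5
g3(b6, b4, g3(b3, b1, g3(b2, b7, b5))) collapses to b6 ⊕ b4 ⊕ b3 ⊕ b1 ⊕ b2 ⊕ b7 ⊕ b5


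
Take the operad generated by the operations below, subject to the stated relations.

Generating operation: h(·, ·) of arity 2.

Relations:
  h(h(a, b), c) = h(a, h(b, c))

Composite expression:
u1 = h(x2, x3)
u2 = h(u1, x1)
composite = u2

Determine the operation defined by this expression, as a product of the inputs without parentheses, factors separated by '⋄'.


x2 ⋄ x3 ⋄ x1

The h-tree's shape is irrelevant; the x-reading-order decides.
h(x2, x3) reduces to x2 ⋄ x3
h(h(x2, x3), x1) reduces to x2 ⋄ x3 ⋄ x1


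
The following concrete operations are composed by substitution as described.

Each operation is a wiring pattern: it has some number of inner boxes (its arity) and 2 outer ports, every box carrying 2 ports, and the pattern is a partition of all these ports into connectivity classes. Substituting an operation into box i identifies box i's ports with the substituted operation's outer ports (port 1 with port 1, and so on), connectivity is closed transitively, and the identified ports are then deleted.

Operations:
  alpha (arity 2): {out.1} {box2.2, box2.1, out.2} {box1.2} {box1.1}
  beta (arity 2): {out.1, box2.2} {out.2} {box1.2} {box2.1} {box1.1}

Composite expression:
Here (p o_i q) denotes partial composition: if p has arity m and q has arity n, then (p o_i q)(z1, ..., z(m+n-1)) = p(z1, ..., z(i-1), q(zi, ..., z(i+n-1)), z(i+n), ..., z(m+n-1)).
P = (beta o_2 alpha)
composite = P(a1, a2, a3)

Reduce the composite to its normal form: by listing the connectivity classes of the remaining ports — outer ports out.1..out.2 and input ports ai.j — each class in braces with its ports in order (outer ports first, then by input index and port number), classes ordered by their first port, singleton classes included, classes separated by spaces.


Two ports join when wires chain via beta-identified ports.
through alpha, on inputs (a2, a3): {out.1} {out.2, a3.1, a3.2} {a2.1} {a2.2} (out.j = stage outer ports)
through beta, on inputs (a1, a2, a3): {out.1, a3.1, a3.2} {out.2} {a1.1} {a1.2} {a2.1} {a2.2} (out.j = stage outer ports)

{out.1, a3.1, a3.2} {out.2} {a1.1} {a1.2} {a2.1} {a2.2}


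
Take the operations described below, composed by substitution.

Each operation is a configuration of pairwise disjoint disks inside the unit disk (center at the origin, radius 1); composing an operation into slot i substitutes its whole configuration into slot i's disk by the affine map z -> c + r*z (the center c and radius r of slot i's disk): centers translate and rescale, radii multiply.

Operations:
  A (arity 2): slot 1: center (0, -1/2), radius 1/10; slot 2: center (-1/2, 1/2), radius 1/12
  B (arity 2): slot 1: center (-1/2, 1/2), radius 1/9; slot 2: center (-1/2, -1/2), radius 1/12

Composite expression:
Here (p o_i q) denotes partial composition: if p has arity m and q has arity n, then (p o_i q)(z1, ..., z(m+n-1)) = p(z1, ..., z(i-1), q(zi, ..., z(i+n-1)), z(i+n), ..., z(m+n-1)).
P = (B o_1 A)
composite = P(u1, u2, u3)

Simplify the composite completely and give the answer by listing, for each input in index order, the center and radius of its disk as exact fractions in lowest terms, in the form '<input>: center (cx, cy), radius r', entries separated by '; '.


u1: center (-1/2, 4/9), radius 1/90; u2: center (-5/9, 5/9), radius 1/108; u3: center (-1/2, -1/2), radius 1/12

Follow each u-input down from B: c' goes to c + r*c', radius to r*r'.
input u1: applying the 2 nested substitutions gives center (-1/2, 4/9), radius 1/90
input u2: applying the 2 nested substitutions gives center (-5/9, 5/9), radius 1/108
input u3: applying the 1 nested substitution gives center (-1/2, -1/2), radius 1/12


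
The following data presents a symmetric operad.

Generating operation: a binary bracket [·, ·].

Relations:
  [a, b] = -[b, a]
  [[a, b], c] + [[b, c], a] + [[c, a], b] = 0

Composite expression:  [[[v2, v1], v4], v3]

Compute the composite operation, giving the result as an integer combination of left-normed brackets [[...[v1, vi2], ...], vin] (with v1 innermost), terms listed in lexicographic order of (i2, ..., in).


-[[[v1, v2], v4], v3]

A multilinear Lie element is pinned by v1-initial words (v1 innermost).
Composite bracket: [[[v2, v1], v4], v3]
Each bracket splits as ab - ba, giving 8 signed words (2^3 = 8).
Collect the words opening with v1:
  v1v2v4v3 (sign -1) contributes -[[[v1, v2], v4], v3]


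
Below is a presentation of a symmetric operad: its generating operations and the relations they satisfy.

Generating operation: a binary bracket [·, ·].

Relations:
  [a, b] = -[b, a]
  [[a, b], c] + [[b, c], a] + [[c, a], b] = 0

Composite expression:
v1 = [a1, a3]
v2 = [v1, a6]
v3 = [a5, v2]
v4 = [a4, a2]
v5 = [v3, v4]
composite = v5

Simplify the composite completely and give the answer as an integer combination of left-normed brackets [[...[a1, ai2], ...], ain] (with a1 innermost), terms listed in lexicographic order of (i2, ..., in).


[[[[[a1, a3], a6], a5], a2], a4] - [[[[[a1, a3], a6], a5], a4], a2]

Left-normed coefficients sit on the a1-initial expansion words.
Composite bracket: [[a5, [[a1, a3], a6]], [a4, a2]]
The bracket unfolds into 32 signed words via [a, b] = ab - ba (2^5 = 32).
Keep just the words that open with a1:
  a1a3a6a5a2a4 (sign +1) contributes +[[[[[a1, a3], a6], a5], a2], a4]
  a1a3a6a5a4a2 (sign -1) contributes -[[[[[a1, a3], a6], a5], a4], a2]


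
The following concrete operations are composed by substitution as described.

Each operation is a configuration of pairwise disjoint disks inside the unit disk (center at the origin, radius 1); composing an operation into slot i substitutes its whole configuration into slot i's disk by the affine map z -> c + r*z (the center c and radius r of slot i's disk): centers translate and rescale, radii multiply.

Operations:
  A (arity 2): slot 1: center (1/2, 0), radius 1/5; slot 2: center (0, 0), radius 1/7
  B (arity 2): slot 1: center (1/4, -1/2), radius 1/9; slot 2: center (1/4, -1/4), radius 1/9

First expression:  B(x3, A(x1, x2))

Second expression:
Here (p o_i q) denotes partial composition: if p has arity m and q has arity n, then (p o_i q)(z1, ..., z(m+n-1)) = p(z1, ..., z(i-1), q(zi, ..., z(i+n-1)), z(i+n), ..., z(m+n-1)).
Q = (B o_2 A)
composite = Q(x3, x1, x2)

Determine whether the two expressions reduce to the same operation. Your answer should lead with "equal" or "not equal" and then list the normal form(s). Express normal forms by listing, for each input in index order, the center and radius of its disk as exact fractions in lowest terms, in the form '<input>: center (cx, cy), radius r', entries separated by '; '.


equal: each reduces to x1: center (11/36, -1/4), radius 1/45; x2: center (1/4, -1/4), radius 1/63; x3: center (1/4, -1/2), radius 1/9


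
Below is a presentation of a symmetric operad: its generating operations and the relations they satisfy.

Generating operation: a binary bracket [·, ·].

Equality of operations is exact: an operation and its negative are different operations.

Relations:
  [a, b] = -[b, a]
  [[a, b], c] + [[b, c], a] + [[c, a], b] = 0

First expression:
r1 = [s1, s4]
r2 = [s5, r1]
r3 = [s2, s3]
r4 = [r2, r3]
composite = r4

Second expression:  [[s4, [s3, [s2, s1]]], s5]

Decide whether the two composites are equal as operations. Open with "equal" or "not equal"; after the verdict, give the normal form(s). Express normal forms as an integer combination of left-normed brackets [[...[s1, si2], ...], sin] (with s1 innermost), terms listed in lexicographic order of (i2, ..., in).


not equal; first: -[[[[s1, s4], s5], s2], s3] + [[[[s1, s4], s5], s3], s2]; second: -[[[[s1, s2], s3], s4], s5]


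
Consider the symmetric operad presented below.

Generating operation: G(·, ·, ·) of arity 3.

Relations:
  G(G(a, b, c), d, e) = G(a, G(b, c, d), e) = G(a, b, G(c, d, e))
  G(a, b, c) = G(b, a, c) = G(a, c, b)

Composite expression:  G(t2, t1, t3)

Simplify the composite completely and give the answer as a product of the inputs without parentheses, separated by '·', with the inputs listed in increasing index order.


t1 · t2 · t3

Both nesting and order wash out for G; what remains is which t's occur.
G(t2, t1, t3) spells out as t2 · t1 · t3
commutativity sorts the factors: t1 · t2 · t3


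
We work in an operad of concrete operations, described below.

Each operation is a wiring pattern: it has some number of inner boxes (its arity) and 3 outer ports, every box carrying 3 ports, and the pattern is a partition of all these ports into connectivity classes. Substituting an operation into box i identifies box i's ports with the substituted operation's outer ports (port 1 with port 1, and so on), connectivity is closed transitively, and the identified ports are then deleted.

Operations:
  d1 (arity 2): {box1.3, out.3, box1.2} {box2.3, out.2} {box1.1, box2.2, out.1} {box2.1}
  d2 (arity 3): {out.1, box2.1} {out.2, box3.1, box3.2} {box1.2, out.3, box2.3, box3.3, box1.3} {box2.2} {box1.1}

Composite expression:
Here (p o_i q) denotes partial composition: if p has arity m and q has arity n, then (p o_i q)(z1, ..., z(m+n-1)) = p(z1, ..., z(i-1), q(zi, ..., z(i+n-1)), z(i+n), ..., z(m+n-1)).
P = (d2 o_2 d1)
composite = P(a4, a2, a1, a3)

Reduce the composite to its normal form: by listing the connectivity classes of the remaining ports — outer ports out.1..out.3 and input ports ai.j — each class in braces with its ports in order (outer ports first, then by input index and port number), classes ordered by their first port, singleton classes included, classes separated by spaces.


Treat the ports identified at d2 as solder joints: merge, then drop.
stage d1: inputs (a2, a1), connectivity {out.1, a1.2, a2.1} {out.2, a1.3} {out.3, a2.2, a2.3} {a1.1}, out.j its boundary
stage d2: inputs (a4, a2, a1, a3), connectivity {out.1, a1.2, a2.1} {out.2, a3.1, a3.2} {out.3, a2.2, a2.3, a3.3, a4.2, a4.3} {a1.1} {a1.3} {a4.1}, out.j its boundary

{out.1, a1.2, a2.1} {out.2, a3.1, a3.2} {out.3, a2.2, a2.3, a3.3, a4.2, a4.3} {a1.1} {a1.3} {a4.1}


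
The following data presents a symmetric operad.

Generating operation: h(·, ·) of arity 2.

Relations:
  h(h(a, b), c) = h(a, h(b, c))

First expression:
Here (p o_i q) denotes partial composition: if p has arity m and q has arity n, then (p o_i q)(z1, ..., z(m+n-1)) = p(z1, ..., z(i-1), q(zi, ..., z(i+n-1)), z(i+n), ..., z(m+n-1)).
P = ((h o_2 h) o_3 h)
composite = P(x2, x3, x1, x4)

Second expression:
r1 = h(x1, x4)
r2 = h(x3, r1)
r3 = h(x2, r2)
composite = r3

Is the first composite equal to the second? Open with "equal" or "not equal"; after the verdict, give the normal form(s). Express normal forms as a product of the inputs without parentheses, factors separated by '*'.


The first expression, normalized: x2 * x3 * x1 * x4
The second expression, normalized: x2 * x3 * x1 * x4
The forms coincide; equal.

equal; the common form is x2 * x3 * x1 * x4


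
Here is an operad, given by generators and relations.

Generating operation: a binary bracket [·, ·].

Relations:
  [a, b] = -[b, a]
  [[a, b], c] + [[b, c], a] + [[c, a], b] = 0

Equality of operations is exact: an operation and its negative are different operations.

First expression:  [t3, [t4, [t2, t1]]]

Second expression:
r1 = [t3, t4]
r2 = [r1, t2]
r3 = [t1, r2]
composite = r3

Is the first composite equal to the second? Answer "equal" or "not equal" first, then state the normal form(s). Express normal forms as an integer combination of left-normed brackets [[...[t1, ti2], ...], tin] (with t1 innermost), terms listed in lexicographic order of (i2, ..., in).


not equal; the first gives -[[[t1, t2], t4], t3] and the second -[[[t1, t2], t3], t4] + [[[t1, t2], t4], t3] + [[[t1, t3], t4], t2] - [[[t1, t4], t3], t2]


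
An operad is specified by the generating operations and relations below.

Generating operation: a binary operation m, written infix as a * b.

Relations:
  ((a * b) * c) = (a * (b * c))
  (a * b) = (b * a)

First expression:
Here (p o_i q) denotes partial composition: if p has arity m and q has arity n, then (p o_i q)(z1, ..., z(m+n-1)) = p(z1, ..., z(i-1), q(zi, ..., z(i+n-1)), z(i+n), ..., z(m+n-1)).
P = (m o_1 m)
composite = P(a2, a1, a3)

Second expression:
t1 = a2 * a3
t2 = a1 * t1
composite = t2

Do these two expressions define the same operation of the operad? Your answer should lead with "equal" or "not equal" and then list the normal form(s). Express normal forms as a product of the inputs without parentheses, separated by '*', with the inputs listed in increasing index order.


The first expression reduces to a1 * a2 * a3
The second expression reduces to a1 * a2 * a3
The normal forms match — equal.

equal; both compose to a1 * a2 * a3


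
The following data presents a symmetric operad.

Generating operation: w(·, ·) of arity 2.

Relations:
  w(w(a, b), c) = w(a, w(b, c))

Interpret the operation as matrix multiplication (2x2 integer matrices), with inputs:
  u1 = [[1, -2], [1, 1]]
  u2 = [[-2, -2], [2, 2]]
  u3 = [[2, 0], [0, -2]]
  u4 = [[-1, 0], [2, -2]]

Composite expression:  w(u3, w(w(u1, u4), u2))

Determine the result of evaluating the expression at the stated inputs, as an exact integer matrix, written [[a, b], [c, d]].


[[36, 36], [12, 12]]

w(u1, u4) = [[-5, 4], [1, -2]]
w(w(u1, u4), u2) = [[18, 18], [-6, -6]]
w(u3, w(w(u1, u4), u2)) = [[36, 36], [12, 12]]


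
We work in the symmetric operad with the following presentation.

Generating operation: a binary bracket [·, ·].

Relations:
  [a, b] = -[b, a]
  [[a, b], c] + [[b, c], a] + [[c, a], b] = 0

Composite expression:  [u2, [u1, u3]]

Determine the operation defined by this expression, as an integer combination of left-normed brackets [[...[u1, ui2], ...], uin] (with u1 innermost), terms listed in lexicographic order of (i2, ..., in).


-[[u1, u3], u2]

Expand each bracket as ab - ba; the u1-initial words give the coefficients.
Composite bracket: [u2, [u1, u3]]
Expanding via [a, b] = ab - ba: 4 signed words (2^2 = 4).
Words beginning with u1 determine it all:
  sign of u1u3u2 is -1, so it contributes -[[u1, u3], u2]


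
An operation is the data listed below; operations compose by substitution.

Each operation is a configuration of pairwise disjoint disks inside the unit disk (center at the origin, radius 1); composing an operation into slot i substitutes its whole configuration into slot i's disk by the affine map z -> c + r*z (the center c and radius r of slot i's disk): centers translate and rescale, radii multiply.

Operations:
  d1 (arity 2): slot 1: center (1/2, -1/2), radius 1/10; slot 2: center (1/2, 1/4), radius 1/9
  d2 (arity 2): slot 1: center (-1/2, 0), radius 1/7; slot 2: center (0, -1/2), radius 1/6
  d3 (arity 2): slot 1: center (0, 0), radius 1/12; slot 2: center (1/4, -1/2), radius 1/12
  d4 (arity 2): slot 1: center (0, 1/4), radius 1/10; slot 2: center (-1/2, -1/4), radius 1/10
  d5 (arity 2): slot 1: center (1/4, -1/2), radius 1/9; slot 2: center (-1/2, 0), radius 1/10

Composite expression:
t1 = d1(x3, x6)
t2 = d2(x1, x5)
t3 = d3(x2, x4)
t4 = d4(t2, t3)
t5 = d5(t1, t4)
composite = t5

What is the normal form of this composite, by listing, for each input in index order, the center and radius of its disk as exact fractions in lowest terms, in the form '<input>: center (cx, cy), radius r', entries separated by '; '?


x1: center (-101/200, 1/40), radius 1/700; x2: center (-11/20, -1/40), radius 1/1200; x3: center (11/36, -5/9), radius 1/90; x4: center (-219/400, -3/100), radius 1/1200; x5: center (-1/2, 1/50), radius 1/600; x6: center (11/36, -17/36), radius 1/81

Affine substitution under d5: radii multiply and x-centers shift.
input x3: composing its 2 substitution steps yields center (11/36, -5/9), radius 1/90
input x6: composing its 2 substitution steps yields center (11/36, -17/36), radius 1/81
input x1: composing its 3 substitution steps yields center (-101/200, 1/40), radius 1/700
input x5: composing its 3 substitution steps yields center (-1/2, 1/50), radius 1/600
input x2: composing its 3 substitution steps yields center (-11/20, -1/40), radius 1/1200
input x4: composing its 3 substitution steps yields center (-219/400, -3/100), radius 1/1200


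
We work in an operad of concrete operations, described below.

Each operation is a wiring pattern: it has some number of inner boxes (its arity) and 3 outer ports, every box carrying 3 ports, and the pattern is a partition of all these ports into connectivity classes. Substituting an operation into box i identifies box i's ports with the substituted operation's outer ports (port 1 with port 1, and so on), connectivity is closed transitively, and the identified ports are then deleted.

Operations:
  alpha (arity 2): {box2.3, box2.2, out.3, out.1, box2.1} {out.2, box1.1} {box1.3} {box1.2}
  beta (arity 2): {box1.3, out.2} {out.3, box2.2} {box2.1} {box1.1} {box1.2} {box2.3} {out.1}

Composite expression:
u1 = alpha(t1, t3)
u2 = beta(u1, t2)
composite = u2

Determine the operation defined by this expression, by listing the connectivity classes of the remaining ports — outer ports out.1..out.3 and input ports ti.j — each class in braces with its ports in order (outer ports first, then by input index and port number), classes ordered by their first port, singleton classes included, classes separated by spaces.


After gluing at beta, chains via deleted ports link the t-ports.
stage alpha: inputs (t1, t3), connectivity {out.1, out.3, t3.1, t3.2, t3.3} {out.2, t1.1} {t1.2} {t1.3}, out.j its boundary
stage beta: inputs (t1, t3, t2), connectivity {out.1} {out.2, t3.1, t3.2, t3.3} {out.3, t2.2} {t1.1} {t1.2} {t1.3} {t2.1} {t2.3}, out.j its boundary

{out.1} {out.2, t3.1, t3.2, t3.3} {out.3, t2.2} {t1.1} {t1.2} {t1.3} {t2.1} {t2.3}


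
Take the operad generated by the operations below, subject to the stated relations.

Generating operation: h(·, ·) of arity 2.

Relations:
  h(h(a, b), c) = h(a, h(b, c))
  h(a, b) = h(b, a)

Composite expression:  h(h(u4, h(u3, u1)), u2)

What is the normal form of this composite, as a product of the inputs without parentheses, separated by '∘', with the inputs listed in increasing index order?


u1 ∘ u2 ∘ u3 ∘ u4

Shape and order are irrelevant to h; the u-input set decides.
h(u3, u1) reduces to u3 ∘ u1
h(u4, h(u3, u1)) reduces to u4 ∘ u3 ∘ u1
h(h(u4, h(u3, u1)), u2) reduces to u4 ∘ u3 ∘ u1 ∘ u2
the factors in increasing index order: u1 ∘ u2 ∘ u3 ∘ u4


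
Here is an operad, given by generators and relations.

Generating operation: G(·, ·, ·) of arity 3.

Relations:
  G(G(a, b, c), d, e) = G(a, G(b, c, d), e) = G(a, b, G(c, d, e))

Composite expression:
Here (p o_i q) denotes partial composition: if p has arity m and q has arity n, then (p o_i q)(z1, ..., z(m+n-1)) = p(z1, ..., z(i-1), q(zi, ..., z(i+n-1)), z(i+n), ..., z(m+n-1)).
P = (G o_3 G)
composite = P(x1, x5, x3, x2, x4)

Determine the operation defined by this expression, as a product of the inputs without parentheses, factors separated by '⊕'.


The G-tree's shape is irrelevant; the x-reading-order decides.
G(x3, x2, x4) reduces to x3 ⊕ x2 ⊕ x4
G(x1, x5, G(x3, x2, x4)) reduces to x1 ⊕ x5 ⊕ x3 ⊕ x2 ⊕ x4

x1 ⊕ x5 ⊕ x3 ⊕ x2 ⊕ x4


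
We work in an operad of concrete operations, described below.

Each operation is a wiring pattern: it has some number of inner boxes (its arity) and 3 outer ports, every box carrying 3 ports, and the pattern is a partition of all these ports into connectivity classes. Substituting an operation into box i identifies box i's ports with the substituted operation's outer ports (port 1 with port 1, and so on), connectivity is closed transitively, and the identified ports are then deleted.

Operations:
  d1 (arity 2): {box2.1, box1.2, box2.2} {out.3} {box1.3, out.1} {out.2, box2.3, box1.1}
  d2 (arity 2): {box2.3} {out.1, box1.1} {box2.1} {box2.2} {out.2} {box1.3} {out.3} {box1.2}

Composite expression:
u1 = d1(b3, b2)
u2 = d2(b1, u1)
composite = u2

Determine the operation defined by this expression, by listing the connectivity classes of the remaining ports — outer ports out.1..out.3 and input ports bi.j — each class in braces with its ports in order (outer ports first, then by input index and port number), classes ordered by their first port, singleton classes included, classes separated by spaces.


{out.1, b1.1} {out.2} {out.3} {b1.2} {b1.3} {b2.1, b2.2, b3.2} {b2.3, b3.1} {b3.3}

Treat the ports identified at d2 as solder joints: merge, then drop.
through d1, on inputs (b3, b2): {out.1, b3.3} {out.2, b2.3, b3.1} {out.3} {b2.1, b2.2, b3.2} (out.j = stage outer ports)
through d2, on inputs (b1, b3, b2): {out.1, b1.1} {out.2} {out.3} {b1.2} {b1.3} {b2.1, b2.2, b3.2} {b2.3, b3.1} {b3.3} (out.j = stage outer ports)


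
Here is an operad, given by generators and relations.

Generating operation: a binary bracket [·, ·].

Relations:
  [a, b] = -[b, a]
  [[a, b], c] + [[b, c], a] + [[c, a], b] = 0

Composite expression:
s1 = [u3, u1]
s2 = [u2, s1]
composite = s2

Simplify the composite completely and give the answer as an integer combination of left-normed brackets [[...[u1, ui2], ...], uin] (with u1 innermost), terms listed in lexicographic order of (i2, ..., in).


[[u1, u3], u2]

In the tensor algebra, words opening u1 carry the u1-anchored form.
Composite bracket: [u2, [u3, u1]]
The bracket unfolds into 4 signed words via [a, b] = ab - ba (2^2 = 4).
Keep just the words that open with u1:
  word u1u3u2 has sign +1, contributing +[[u1, u3], u2]


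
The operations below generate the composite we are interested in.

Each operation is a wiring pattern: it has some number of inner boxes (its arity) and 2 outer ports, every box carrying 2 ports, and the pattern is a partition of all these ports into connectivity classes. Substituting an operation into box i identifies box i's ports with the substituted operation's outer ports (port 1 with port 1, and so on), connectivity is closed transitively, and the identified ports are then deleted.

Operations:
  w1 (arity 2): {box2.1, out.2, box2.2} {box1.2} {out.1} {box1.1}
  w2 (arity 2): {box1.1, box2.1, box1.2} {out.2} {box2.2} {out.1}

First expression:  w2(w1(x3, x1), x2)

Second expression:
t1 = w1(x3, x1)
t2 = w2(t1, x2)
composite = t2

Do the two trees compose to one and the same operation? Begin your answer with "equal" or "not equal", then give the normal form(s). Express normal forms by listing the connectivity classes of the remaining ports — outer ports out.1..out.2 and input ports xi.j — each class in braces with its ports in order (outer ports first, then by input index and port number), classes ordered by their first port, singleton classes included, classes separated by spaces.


equal — both sides give {out.1} {out.2} {x1.1, x1.2, x2.1} {x2.2} {x3.1} {x3.2}

In normal form, the first expression is {out.1} {out.2} {x1.1, x1.2, x2.1} {x2.2} {x3.1} {x3.2}
In normal form, the second expression is {out.1} {out.2} {x1.1, x1.2, x2.1} {x2.2} {x3.1} {x3.2}
Same normal form: equal.


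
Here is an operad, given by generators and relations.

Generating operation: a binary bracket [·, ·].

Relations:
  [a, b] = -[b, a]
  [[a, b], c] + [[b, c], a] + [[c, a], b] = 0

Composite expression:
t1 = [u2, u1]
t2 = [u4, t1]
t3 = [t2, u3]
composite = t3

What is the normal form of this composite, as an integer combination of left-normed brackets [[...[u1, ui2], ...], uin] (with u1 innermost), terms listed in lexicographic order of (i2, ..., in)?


[[[u1, u2], u4], u3]


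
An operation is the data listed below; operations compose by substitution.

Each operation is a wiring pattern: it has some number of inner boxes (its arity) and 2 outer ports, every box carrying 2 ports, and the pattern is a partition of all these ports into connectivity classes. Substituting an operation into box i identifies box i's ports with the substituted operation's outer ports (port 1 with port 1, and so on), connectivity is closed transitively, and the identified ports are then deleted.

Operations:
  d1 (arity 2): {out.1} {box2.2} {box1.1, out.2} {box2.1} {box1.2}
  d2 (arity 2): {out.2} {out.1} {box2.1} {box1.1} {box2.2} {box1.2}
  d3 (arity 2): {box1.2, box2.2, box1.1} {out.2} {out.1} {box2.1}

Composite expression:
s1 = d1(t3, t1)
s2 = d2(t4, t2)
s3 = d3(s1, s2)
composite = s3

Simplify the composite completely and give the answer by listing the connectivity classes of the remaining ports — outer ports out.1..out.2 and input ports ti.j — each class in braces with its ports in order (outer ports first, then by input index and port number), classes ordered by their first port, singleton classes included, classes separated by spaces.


Treat the ports identified at d3 as solder joints: merge, then drop.
stage d1: inputs (t3, t1), connectivity {out.1} {out.2, t3.1} {t1.1} {t1.2} {t3.2}, out.j its boundary
stage d2: inputs (t4, t2), connectivity {out.1} {out.2} {t2.1} {t2.2} {t4.1} {t4.2}, out.j its boundary
stage d3: inputs (t3, t1, t4, t2), connectivity {out.1} {out.2} {t1.1} {t1.2} {t2.1} {t2.2} {t3.1} {t3.2} {t4.1} {t4.2}, out.j its boundary

{out.1} {out.2} {t1.1} {t1.2} {t2.1} {t2.2} {t3.1} {t3.2} {t4.1} {t4.2}


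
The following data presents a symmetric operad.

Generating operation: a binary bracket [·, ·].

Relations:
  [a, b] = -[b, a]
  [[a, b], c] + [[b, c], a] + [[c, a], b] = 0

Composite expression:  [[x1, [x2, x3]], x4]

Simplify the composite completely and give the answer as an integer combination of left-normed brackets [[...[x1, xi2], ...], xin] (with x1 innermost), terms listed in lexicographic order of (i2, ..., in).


Skip Jacobi rewriting: expand, keep x1-initial words, read off terms.
Composite bracket: [[x1, [x2, x3]], x4]
Each bracket splits as ab - ba, giving 8 signed words (2^3 = 8).
Only words starting with x1 matter:
  x1x2x3x4 (sign +1) contributes +[[[x1, x2], x3], x4]
  x1x3x2x4 (sign -1) contributes -[[[x1, x3], x2], x4]

[[[x1, x2], x3], x4] - [[[x1, x3], x2], x4]
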